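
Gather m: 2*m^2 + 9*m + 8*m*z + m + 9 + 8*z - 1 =2*m^2 + m*(8*z + 10) + 8*z + 8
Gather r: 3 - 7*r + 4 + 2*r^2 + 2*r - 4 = 2*r^2 - 5*r + 3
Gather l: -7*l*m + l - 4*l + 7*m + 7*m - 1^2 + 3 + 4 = l*(-7*m - 3) + 14*m + 6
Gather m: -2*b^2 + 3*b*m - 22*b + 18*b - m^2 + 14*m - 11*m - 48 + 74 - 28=-2*b^2 - 4*b - m^2 + m*(3*b + 3) - 2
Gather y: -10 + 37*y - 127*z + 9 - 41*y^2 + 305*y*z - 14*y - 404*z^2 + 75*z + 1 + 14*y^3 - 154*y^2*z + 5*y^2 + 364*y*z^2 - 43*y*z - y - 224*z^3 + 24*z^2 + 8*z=14*y^3 + y^2*(-154*z - 36) + y*(364*z^2 + 262*z + 22) - 224*z^3 - 380*z^2 - 44*z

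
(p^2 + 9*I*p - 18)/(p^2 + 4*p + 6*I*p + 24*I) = (p + 3*I)/(p + 4)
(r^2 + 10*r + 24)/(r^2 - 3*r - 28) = (r + 6)/(r - 7)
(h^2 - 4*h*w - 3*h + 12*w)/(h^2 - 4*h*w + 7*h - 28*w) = (h - 3)/(h + 7)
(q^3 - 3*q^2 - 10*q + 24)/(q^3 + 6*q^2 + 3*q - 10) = (q^3 - 3*q^2 - 10*q + 24)/(q^3 + 6*q^2 + 3*q - 10)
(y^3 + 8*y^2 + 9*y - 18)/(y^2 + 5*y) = (y^3 + 8*y^2 + 9*y - 18)/(y*(y + 5))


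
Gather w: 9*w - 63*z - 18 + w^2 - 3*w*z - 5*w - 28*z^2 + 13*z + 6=w^2 + w*(4 - 3*z) - 28*z^2 - 50*z - 12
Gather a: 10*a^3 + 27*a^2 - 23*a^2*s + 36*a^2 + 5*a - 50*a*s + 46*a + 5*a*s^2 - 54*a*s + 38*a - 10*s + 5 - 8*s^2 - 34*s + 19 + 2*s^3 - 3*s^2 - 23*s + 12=10*a^3 + a^2*(63 - 23*s) + a*(5*s^2 - 104*s + 89) + 2*s^3 - 11*s^2 - 67*s + 36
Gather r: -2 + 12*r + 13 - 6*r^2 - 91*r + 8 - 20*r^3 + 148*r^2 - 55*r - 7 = -20*r^3 + 142*r^2 - 134*r + 12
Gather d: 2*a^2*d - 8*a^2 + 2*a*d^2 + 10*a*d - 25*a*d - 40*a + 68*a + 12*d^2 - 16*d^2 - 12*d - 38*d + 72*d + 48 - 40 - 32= -8*a^2 + 28*a + d^2*(2*a - 4) + d*(2*a^2 - 15*a + 22) - 24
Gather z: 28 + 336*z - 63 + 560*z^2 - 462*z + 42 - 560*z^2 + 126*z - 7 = 0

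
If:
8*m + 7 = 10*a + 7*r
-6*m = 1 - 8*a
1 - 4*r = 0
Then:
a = -47/8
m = -8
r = 1/4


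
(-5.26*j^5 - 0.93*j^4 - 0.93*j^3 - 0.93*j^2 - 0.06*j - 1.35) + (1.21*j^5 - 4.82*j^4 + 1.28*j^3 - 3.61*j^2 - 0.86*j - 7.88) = -4.05*j^5 - 5.75*j^4 + 0.35*j^3 - 4.54*j^2 - 0.92*j - 9.23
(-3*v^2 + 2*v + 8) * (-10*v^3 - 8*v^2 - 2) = 30*v^5 + 4*v^4 - 96*v^3 - 58*v^2 - 4*v - 16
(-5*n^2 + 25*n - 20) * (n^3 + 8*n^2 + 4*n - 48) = -5*n^5 - 15*n^4 + 160*n^3 + 180*n^2 - 1280*n + 960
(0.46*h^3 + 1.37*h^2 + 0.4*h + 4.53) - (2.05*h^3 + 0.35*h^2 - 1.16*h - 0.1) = -1.59*h^3 + 1.02*h^2 + 1.56*h + 4.63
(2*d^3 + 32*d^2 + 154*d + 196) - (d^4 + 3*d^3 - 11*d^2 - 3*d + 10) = -d^4 - d^3 + 43*d^2 + 157*d + 186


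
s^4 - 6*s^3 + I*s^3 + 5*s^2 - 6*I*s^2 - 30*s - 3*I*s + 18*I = (s - 6)*(s - I)^2*(s + 3*I)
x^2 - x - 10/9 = (x - 5/3)*(x + 2/3)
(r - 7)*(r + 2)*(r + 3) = r^3 - 2*r^2 - 29*r - 42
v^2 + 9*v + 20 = (v + 4)*(v + 5)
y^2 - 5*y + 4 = (y - 4)*(y - 1)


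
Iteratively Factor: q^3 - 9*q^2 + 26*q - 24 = (q - 4)*(q^2 - 5*q + 6) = (q - 4)*(q - 3)*(q - 2)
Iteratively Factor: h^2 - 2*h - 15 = (h + 3)*(h - 5)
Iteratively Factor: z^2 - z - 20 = (z + 4)*(z - 5)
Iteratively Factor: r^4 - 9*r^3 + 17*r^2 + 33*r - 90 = (r - 5)*(r^3 - 4*r^2 - 3*r + 18) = (r - 5)*(r - 3)*(r^2 - r - 6) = (r - 5)*(r - 3)^2*(r + 2)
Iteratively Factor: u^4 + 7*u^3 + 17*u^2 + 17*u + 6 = (u + 3)*(u^3 + 4*u^2 + 5*u + 2) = (u + 2)*(u + 3)*(u^2 + 2*u + 1) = (u + 1)*(u + 2)*(u + 3)*(u + 1)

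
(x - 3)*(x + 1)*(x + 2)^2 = x^4 + 2*x^3 - 7*x^2 - 20*x - 12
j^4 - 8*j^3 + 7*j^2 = j^2*(j - 7)*(j - 1)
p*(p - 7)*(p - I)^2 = p^4 - 7*p^3 - 2*I*p^3 - p^2 + 14*I*p^2 + 7*p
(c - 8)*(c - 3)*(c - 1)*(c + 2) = c^4 - 10*c^3 + 11*c^2 + 46*c - 48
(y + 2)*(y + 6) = y^2 + 8*y + 12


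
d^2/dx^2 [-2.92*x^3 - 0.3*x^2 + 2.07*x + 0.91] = -17.52*x - 0.6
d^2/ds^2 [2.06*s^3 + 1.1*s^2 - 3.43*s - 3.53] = 12.36*s + 2.2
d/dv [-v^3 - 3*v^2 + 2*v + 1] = -3*v^2 - 6*v + 2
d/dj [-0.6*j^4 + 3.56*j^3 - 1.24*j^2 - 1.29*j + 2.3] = -2.4*j^3 + 10.68*j^2 - 2.48*j - 1.29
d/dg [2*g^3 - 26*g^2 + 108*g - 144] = 6*g^2 - 52*g + 108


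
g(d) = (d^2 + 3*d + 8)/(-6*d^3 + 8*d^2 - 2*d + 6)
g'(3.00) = 0.27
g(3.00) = -0.29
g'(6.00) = 0.02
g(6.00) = -0.06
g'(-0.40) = 1.36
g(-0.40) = 0.82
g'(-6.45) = 0.00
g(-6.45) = 0.02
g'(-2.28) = 0.04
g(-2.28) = 0.05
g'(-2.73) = 0.02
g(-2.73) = 0.04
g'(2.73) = 0.43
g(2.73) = -0.38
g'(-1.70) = 0.12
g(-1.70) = 0.09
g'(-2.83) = 0.02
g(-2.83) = 0.04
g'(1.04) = 2.61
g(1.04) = 2.10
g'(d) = (2*d + 3)/(-6*d^3 + 8*d^2 - 2*d + 6) + (d^2 + 3*d + 8)*(18*d^2 - 16*d + 2)/(-6*d^3 + 8*d^2 - 2*d + 6)^2 = (3*d^4 + 18*d^3 + 59*d^2 - 58*d + 17)/(2*(9*d^6 - 24*d^5 + 22*d^4 - 26*d^3 + 25*d^2 - 6*d + 9))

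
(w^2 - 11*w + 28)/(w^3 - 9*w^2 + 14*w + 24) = (w - 7)/(w^2 - 5*w - 6)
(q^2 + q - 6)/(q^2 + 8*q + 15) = (q - 2)/(q + 5)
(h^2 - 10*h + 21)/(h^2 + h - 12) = (h - 7)/(h + 4)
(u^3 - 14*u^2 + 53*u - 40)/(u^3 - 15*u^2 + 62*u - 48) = (u - 5)/(u - 6)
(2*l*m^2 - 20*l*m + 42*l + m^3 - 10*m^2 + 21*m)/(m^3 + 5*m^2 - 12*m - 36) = (2*l*m - 14*l + m^2 - 7*m)/(m^2 + 8*m + 12)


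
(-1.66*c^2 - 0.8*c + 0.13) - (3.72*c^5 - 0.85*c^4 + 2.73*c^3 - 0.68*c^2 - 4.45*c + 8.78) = -3.72*c^5 + 0.85*c^4 - 2.73*c^3 - 0.98*c^2 + 3.65*c - 8.65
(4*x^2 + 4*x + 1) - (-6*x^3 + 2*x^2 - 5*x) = 6*x^3 + 2*x^2 + 9*x + 1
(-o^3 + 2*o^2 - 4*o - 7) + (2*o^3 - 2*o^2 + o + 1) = o^3 - 3*o - 6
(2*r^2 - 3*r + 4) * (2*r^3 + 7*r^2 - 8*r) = 4*r^5 + 8*r^4 - 29*r^3 + 52*r^2 - 32*r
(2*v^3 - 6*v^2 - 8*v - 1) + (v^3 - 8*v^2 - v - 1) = 3*v^3 - 14*v^2 - 9*v - 2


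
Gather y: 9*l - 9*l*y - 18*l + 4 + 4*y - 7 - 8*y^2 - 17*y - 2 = -9*l - 8*y^2 + y*(-9*l - 13) - 5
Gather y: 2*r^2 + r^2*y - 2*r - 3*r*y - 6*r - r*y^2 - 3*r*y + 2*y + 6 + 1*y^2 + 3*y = 2*r^2 - 8*r + y^2*(1 - r) + y*(r^2 - 6*r + 5) + 6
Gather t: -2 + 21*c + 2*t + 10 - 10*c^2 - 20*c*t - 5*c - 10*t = -10*c^2 + 16*c + t*(-20*c - 8) + 8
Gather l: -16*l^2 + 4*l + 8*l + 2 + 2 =-16*l^2 + 12*l + 4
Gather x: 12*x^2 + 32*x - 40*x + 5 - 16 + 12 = 12*x^2 - 8*x + 1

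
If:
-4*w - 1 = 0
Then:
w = -1/4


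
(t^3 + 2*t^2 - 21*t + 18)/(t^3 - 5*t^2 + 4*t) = (t^2 + 3*t - 18)/(t*(t - 4))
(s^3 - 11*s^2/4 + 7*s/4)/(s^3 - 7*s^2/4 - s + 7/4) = s/(s + 1)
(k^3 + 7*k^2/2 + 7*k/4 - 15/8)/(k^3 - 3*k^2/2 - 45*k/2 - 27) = (k^2 + 2*k - 5/4)/(k^2 - 3*k - 18)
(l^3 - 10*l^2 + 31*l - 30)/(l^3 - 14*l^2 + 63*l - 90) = (l - 2)/(l - 6)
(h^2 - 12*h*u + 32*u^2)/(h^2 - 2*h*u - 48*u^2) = (h - 4*u)/(h + 6*u)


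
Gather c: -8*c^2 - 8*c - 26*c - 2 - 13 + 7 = -8*c^2 - 34*c - 8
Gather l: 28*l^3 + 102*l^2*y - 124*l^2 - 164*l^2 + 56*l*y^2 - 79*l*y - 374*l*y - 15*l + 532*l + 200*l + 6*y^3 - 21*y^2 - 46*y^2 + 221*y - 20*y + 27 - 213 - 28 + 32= 28*l^3 + l^2*(102*y - 288) + l*(56*y^2 - 453*y + 717) + 6*y^3 - 67*y^2 + 201*y - 182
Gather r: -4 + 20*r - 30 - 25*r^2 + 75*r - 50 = -25*r^2 + 95*r - 84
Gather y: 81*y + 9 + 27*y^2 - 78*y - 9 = 27*y^2 + 3*y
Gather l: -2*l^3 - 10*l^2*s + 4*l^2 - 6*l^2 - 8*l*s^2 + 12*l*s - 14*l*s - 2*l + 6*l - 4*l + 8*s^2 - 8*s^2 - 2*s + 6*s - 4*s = -2*l^3 + l^2*(-10*s - 2) + l*(-8*s^2 - 2*s)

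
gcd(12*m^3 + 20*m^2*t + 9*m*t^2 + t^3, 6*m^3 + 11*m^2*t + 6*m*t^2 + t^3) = 2*m^2 + 3*m*t + t^2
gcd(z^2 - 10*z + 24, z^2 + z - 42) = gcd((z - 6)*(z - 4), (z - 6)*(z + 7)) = z - 6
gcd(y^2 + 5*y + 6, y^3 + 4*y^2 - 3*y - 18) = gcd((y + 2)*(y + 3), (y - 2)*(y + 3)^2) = y + 3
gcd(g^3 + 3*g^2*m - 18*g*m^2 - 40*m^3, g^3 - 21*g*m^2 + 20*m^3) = g^2 + g*m - 20*m^2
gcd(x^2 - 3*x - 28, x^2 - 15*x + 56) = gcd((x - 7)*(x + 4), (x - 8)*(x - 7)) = x - 7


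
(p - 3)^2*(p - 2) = p^3 - 8*p^2 + 21*p - 18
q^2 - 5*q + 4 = (q - 4)*(q - 1)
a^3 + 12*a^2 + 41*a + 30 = (a + 1)*(a + 5)*(a + 6)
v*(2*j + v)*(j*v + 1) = 2*j^2*v^2 + j*v^3 + 2*j*v + v^2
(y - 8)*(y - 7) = y^2 - 15*y + 56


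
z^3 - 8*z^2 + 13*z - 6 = (z - 6)*(z - 1)^2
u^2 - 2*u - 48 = (u - 8)*(u + 6)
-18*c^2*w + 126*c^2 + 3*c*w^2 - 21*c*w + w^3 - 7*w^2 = (-3*c + w)*(6*c + w)*(w - 7)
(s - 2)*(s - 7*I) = s^2 - 2*s - 7*I*s + 14*I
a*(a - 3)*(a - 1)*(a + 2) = a^4 - 2*a^3 - 5*a^2 + 6*a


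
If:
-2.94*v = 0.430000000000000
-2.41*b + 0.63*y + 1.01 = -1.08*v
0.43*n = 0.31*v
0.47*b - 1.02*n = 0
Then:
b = -0.23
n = -0.11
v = -0.15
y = -2.23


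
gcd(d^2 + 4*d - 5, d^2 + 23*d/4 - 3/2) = 1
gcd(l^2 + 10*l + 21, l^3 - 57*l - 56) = l + 7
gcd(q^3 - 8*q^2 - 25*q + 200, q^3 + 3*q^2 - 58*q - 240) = q^2 - 3*q - 40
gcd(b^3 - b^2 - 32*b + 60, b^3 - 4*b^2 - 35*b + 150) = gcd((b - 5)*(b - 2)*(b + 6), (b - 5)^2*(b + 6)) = b^2 + b - 30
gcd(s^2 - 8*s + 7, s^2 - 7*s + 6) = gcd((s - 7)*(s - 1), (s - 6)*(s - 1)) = s - 1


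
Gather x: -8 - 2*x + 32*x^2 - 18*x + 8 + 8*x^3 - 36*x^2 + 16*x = 8*x^3 - 4*x^2 - 4*x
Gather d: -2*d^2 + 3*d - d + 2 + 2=-2*d^2 + 2*d + 4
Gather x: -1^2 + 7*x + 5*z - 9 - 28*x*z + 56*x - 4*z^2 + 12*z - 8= x*(63 - 28*z) - 4*z^2 + 17*z - 18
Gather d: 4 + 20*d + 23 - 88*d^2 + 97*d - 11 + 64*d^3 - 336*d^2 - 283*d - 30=64*d^3 - 424*d^2 - 166*d - 14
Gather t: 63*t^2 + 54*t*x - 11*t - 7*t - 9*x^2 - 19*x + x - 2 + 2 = 63*t^2 + t*(54*x - 18) - 9*x^2 - 18*x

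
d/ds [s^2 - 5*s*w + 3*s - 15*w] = 2*s - 5*w + 3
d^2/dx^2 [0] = 0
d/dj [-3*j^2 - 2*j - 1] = -6*j - 2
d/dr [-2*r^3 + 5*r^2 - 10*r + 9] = -6*r^2 + 10*r - 10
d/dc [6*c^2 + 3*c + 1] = 12*c + 3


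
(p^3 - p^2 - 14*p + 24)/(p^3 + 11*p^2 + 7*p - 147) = (p^2 + 2*p - 8)/(p^2 + 14*p + 49)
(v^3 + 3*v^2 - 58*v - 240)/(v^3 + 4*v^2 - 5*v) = (v^2 - 2*v - 48)/(v*(v - 1))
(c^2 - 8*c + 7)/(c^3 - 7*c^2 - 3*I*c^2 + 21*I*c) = (c - 1)/(c*(c - 3*I))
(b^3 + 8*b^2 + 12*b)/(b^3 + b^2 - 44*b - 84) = b/(b - 7)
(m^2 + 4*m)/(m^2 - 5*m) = (m + 4)/(m - 5)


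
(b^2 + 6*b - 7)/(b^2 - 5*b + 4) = (b + 7)/(b - 4)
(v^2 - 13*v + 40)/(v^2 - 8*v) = (v - 5)/v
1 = 1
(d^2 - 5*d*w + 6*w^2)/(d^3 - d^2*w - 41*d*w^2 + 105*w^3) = (-d + 2*w)/(-d^2 - 2*d*w + 35*w^2)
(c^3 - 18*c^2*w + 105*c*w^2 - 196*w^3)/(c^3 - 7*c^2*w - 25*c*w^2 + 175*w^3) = (-c^2 + 11*c*w - 28*w^2)/(-c^2 + 25*w^2)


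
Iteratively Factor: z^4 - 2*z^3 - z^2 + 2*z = (z)*(z^3 - 2*z^2 - z + 2) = z*(z + 1)*(z^2 - 3*z + 2) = z*(z - 1)*(z + 1)*(z - 2)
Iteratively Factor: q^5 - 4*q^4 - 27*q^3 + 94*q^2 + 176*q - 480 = (q - 5)*(q^4 + q^3 - 22*q^2 - 16*q + 96) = (q - 5)*(q - 4)*(q^3 + 5*q^2 - 2*q - 24) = (q - 5)*(q - 4)*(q - 2)*(q^2 + 7*q + 12) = (q - 5)*(q - 4)*(q - 2)*(q + 4)*(q + 3)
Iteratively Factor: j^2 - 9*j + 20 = (j - 5)*(j - 4)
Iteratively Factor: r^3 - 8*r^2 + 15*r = (r - 3)*(r^2 - 5*r) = (r - 5)*(r - 3)*(r)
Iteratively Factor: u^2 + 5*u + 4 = (u + 1)*(u + 4)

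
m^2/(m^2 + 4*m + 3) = m^2/(m^2 + 4*m + 3)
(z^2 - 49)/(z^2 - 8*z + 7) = (z + 7)/(z - 1)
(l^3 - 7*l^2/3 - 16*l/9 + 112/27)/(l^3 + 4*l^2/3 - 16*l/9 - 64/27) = (3*l - 7)/(3*l + 4)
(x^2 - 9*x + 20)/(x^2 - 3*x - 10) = (x - 4)/(x + 2)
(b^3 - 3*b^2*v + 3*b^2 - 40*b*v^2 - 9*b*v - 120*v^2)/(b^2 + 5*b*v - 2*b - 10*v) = (b^2 - 8*b*v + 3*b - 24*v)/(b - 2)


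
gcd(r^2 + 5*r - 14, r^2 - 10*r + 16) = r - 2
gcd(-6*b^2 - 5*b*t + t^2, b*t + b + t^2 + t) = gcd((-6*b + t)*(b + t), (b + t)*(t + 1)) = b + t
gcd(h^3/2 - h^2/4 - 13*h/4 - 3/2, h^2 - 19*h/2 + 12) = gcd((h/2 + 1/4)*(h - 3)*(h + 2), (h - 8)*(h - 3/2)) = 1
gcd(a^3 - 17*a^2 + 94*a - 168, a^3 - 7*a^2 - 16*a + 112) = a^2 - 11*a + 28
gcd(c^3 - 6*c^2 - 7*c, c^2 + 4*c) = c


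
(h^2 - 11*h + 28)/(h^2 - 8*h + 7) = (h - 4)/(h - 1)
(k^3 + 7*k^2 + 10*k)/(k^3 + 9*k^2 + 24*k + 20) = k/(k + 2)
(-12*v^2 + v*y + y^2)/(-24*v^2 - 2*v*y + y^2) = (-3*v + y)/(-6*v + y)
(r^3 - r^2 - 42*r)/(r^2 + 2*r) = (r^2 - r - 42)/(r + 2)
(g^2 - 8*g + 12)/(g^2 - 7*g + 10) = (g - 6)/(g - 5)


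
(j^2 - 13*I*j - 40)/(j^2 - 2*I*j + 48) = (j - 5*I)/(j + 6*I)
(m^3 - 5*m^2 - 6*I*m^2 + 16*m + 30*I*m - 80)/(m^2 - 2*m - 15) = (m^2 - 6*I*m + 16)/(m + 3)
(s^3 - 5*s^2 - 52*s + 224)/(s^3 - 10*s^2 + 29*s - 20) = (s^2 - s - 56)/(s^2 - 6*s + 5)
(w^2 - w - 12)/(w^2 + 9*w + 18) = (w - 4)/(w + 6)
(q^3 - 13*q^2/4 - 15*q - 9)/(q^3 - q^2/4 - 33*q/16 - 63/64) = 16*(q^2 - 4*q - 12)/(16*q^2 - 16*q - 21)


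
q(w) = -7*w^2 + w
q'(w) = 1 - 14*w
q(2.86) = -54.40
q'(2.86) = -39.04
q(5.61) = -214.69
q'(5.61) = -77.54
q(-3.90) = -110.37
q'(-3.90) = 55.60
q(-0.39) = -1.45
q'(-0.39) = 6.46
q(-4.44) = -142.44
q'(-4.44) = 63.16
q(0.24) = -0.16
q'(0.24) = -2.36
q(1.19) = -8.72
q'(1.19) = -15.66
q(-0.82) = -5.53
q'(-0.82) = 12.48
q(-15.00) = -1590.00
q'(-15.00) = 211.00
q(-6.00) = -258.00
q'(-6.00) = 85.00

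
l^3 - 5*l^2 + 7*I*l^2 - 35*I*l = l*(l - 5)*(l + 7*I)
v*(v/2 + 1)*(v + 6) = v^3/2 + 4*v^2 + 6*v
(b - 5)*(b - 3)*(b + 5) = b^3 - 3*b^2 - 25*b + 75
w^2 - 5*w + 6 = (w - 3)*(w - 2)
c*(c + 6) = c^2 + 6*c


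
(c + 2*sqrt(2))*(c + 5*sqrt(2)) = c^2 + 7*sqrt(2)*c + 20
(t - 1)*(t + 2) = t^2 + t - 2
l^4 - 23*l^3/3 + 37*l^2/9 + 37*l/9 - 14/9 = (l - 7)*(l - 1)*(l - 1/3)*(l + 2/3)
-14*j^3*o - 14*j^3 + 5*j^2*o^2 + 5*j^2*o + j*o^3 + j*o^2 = (-2*j + o)*(7*j + o)*(j*o + j)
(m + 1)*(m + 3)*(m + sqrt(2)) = m^3 + sqrt(2)*m^2 + 4*m^2 + 3*m + 4*sqrt(2)*m + 3*sqrt(2)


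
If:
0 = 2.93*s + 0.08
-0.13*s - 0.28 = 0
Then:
No Solution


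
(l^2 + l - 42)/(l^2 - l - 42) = (-l^2 - l + 42)/(-l^2 + l + 42)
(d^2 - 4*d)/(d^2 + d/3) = 3*(d - 4)/(3*d + 1)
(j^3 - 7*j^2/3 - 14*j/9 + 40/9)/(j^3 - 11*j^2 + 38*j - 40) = (j^2 - j/3 - 20/9)/(j^2 - 9*j + 20)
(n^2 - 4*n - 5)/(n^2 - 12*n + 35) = (n + 1)/(n - 7)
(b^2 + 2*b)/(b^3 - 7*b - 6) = b/(b^2 - 2*b - 3)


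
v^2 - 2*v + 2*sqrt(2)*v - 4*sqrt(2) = (v - 2)*(v + 2*sqrt(2))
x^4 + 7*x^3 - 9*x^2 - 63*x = x*(x - 3)*(x + 3)*(x + 7)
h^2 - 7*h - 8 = (h - 8)*(h + 1)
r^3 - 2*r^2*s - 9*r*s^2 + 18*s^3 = (r - 3*s)*(r - 2*s)*(r + 3*s)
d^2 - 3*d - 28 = (d - 7)*(d + 4)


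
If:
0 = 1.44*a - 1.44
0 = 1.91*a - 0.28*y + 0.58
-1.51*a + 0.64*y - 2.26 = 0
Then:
No Solution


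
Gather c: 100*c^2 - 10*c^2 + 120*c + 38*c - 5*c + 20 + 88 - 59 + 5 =90*c^2 + 153*c + 54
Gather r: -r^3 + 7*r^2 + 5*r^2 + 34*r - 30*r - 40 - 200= -r^3 + 12*r^2 + 4*r - 240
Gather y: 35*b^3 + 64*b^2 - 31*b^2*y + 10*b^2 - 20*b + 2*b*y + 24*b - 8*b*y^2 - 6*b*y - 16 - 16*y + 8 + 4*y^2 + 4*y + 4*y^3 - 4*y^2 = 35*b^3 + 74*b^2 - 8*b*y^2 + 4*b + 4*y^3 + y*(-31*b^2 - 4*b - 12) - 8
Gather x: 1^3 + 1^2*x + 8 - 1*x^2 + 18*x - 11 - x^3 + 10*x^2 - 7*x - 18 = -x^3 + 9*x^2 + 12*x - 20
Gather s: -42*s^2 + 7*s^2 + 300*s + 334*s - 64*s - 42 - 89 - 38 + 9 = -35*s^2 + 570*s - 160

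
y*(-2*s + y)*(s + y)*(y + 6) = -2*s^2*y^2 - 12*s^2*y - s*y^3 - 6*s*y^2 + y^4 + 6*y^3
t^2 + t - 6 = (t - 2)*(t + 3)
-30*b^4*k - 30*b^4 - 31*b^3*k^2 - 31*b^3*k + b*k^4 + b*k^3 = (-6*b + k)*(b + k)*(5*b + k)*(b*k + b)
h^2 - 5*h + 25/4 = (h - 5/2)^2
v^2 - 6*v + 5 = (v - 5)*(v - 1)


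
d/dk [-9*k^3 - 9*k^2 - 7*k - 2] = -27*k^2 - 18*k - 7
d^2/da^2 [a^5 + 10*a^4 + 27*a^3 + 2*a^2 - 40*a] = 20*a^3 + 120*a^2 + 162*a + 4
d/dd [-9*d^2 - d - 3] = -18*d - 1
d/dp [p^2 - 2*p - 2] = 2*p - 2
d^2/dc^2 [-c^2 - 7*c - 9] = -2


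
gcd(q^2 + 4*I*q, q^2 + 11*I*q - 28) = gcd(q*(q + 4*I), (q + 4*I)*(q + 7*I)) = q + 4*I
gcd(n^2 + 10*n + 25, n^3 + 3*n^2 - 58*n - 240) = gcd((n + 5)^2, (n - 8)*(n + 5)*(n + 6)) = n + 5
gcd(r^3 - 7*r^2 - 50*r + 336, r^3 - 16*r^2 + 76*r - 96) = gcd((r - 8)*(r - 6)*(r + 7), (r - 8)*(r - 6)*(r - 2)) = r^2 - 14*r + 48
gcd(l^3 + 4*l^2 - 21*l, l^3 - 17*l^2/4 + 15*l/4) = l^2 - 3*l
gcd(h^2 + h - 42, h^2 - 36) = h - 6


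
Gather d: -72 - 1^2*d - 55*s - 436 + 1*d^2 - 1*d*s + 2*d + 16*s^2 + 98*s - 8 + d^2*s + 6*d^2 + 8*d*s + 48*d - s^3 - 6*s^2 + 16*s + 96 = d^2*(s + 7) + d*(7*s + 49) - s^3 + 10*s^2 + 59*s - 420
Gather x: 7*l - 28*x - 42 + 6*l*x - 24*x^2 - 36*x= 7*l - 24*x^2 + x*(6*l - 64) - 42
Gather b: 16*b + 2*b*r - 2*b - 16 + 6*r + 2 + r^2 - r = b*(2*r + 14) + r^2 + 5*r - 14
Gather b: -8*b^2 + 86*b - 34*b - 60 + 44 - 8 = -8*b^2 + 52*b - 24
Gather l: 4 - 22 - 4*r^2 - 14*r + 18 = -4*r^2 - 14*r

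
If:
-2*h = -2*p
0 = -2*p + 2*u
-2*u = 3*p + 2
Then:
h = -2/5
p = -2/5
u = -2/5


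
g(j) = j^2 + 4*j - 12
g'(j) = 2*j + 4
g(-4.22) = -11.07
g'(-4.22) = -4.44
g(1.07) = -6.58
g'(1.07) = 6.14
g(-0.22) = -12.83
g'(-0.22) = 3.56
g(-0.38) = -13.38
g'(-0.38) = 3.24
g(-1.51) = -15.76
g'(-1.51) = 0.98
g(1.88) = -0.95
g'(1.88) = 7.76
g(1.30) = -5.11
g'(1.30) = 6.60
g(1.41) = -4.37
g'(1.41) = 6.82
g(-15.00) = 153.00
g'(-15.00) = -26.00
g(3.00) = 9.00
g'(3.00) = 10.00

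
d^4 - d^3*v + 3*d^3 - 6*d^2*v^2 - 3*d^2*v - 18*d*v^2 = d*(d + 3)*(d - 3*v)*(d + 2*v)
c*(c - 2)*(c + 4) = c^3 + 2*c^2 - 8*c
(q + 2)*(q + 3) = q^2 + 5*q + 6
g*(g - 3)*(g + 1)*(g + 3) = g^4 + g^3 - 9*g^2 - 9*g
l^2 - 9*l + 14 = (l - 7)*(l - 2)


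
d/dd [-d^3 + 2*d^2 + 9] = d*(4 - 3*d)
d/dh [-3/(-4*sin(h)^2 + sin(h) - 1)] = 3*(1 - 8*sin(h))*cos(h)/(4*sin(h)^2 - sin(h) + 1)^2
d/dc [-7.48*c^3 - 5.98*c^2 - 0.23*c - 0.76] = -22.44*c^2 - 11.96*c - 0.23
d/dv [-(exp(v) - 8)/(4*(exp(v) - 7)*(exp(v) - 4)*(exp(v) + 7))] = (exp(3*v) - 14*exp(2*v) + 32*exp(v) + 98)*exp(v)/(2*(exp(6*v) - 8*exp(5*v) - 82*exp(4*v) + 784*exp(3*v) + 833*exp(2*v) - 19208*exp(v) + 38416))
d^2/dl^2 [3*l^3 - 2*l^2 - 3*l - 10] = 18*l - 4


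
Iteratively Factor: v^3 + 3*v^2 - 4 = (v - 1)*(v^2 + 4*v + 4) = (v - 1)*(v + 2)*(v + 2)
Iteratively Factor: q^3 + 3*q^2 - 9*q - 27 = (q + 3)*(q^2 - 9) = (q + 3)^2*(q - 3)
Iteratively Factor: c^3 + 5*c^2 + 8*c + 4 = (c + 2)*(c^2 + 3*c + 2) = (c + 2)^2*(c + 1)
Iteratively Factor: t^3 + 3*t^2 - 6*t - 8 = (t - 2)*(t^2 + 5*t + 4) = (t - 2)*(t + 1)*(t + 4)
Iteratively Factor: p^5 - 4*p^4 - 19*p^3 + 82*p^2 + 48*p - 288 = (p - 3)*(p^4 - p^3 - 22*p^2 + 16*p + 96) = (p - 4)*(p - 3)*(p^3 + 3*p^2 - 10*p - 24) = (p - 4)*(p - 3)*(p + 2)*(p^2 + p - 12) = (p - 4)*(p - 3)*(p + 2)*(p + 4)*(p - 3)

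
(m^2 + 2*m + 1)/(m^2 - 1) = (m + 1)/(m - 1)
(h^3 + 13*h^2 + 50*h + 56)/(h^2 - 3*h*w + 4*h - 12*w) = (-h^2 - 9*h - 14)/(-h + 3*w)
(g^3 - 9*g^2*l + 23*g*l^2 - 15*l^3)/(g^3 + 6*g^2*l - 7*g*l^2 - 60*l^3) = (g^2 - 6*g*l + 5*l^2)/(g^2 + 9*g*l + 20*l^2)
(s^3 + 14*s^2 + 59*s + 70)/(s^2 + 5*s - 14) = (s^2 + 7*s + 10)/(s - 2)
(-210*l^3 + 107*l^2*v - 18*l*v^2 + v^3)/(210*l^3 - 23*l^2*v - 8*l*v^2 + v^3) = (-5*l + v)/(5*l + v)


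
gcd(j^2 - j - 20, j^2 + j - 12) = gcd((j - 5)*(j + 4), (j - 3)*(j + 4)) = j + 4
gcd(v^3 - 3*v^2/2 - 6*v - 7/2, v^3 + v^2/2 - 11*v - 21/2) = v^2 - 5*v/2 - 7/2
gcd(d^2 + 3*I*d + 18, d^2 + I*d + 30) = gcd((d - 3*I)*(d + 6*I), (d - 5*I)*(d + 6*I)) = d + 6*I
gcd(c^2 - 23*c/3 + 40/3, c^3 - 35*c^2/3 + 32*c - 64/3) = c - 8/3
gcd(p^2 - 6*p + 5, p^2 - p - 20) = p - 5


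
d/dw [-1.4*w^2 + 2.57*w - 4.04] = 2.57 - 2.8*w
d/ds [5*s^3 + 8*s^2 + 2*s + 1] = 15*s^2 + 16*s + 2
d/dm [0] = 0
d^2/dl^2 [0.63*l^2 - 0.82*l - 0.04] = 1.26000000000000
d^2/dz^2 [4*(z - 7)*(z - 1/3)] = 8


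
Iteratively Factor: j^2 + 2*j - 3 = (j + 3)*(j - 1)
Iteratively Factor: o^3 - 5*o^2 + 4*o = (o - 1)*(o^2 - 4*o) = o*(o - 1)*(o - 4)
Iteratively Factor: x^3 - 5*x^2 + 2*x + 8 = (x - 4)*(x^2 - x - 2) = (x - 4)*(x - 2)*(x + 1)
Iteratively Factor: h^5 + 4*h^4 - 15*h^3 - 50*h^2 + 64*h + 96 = (h + 4)*(h^4 - 15*h^2 + 10*h + 24) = (h + 4)^2*(h^3 - 4*h^2 + h + 6) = (h + 1)*(h + 4)^2*(h^2 - 5*h + 6) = (h - 3)*(h + 1)*(h + 4)^2*(h - 2)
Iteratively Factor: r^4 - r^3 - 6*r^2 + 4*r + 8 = (r - 2)*(r^3 + r^2 - 4*r - 4) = (r - 2)*(r + 1)*(r^2 - 4) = (r - 2)*(r + 1)*(r + 2)*(r - 2)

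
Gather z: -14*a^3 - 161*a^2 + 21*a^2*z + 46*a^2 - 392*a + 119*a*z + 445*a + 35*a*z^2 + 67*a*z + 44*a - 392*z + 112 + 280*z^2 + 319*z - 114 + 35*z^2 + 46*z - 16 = -14*a^3 - 115*a^2 + 97*a + z^2*(35*a + 315) + z*(21*a^2 + 186*a - 27) - 18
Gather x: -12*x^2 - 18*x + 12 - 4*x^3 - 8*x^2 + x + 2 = -4*x^3 - 20*x^2 - 17*x + 14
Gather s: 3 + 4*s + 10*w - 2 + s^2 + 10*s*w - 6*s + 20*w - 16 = s^2 + s*(10*w - 2) + 30*w - 15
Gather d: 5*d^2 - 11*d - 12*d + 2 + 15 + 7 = 5*d^2 - 23*d + 24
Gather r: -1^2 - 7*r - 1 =-7*r - 2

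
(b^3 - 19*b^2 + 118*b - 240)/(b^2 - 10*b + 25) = (b^2 - 14*b + 48)/(b - 5)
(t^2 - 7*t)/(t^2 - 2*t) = (t - 7)/(t - 2)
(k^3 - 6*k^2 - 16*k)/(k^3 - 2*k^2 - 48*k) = (k + 2)/(k + 6)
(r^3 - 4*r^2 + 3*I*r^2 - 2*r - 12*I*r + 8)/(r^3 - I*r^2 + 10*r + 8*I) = (r - 4)/(r - 4*I)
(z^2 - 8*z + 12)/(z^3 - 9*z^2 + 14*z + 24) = (z - 2)/(z^2 - 3*z - 4)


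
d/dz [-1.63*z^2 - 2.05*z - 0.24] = -3.26*z - 2.05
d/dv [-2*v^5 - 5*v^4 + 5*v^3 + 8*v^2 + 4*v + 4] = -10*v^4 - 20*v^3 + 15*v^2 + 16*v + 4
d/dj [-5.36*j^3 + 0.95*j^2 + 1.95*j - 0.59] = -16.08*j^2 + 1.9*j + 1.95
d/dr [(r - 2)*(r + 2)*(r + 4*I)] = 3*r^2 + 8*I*r - 4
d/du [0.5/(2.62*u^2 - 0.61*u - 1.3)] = (0.305 - 2.62*u)/(-2.62*u^2 + 0.61*u + 1.3)^2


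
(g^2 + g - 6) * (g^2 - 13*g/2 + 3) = g^4 - 11*g^3/2 - 19*g^2/2 + 42*g - 18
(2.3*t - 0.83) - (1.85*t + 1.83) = 0.45*t - 2.66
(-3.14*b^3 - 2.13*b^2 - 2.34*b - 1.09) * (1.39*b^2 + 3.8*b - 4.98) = -4.3646*b^5 - 14.8927*b^4 + 4.2906*b^3 + 0.200300000000001*b^2 + 7.5112*b + 5.4282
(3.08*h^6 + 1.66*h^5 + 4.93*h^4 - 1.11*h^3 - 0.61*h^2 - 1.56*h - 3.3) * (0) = 0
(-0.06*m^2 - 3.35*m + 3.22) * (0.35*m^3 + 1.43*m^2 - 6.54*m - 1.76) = -0.021*m^5 - 1.2583*m^4 - 3.2711*m^3 + 26.6192*m^2 - 15.1628*m - 5.6672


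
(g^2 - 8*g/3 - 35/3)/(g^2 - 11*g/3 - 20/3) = (3*g + 7)/(3*g + 4)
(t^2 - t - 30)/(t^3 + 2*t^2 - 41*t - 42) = (t + 5)/(t^2 + 8*t + 7)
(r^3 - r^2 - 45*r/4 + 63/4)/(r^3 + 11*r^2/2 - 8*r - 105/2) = (r - 3/2)/(r + 5)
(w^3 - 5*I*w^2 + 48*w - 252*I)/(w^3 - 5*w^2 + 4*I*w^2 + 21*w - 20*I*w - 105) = (w^2 - 12*I*w - 36)/(w^2 - w*(5 + 3*I) + 15*I)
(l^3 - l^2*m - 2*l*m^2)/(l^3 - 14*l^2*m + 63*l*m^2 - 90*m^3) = l*(l^2 - l*m - 2*m^2)/(l^3 - 14*l^2*m + 63*l*m^2 - 90*m^3)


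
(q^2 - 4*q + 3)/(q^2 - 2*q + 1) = (q - 3)/(q - 1)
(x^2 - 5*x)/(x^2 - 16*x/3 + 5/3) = 3*x/(3*x - 1)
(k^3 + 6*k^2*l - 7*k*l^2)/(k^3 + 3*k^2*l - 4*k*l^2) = (k + 7*l)/(k + 4*l)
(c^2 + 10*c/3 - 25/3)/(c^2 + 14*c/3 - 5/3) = (3*c - 5)/(3*c - 1)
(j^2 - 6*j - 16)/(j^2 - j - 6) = (j - 8)/(j - 3)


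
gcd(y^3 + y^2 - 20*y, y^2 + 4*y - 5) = y + 5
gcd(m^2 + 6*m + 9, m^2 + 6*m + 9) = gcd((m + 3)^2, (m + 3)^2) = m^2 + 6*m + 9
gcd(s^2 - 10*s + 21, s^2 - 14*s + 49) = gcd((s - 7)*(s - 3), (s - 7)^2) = s - 7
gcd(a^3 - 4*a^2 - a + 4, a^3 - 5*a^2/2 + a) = 1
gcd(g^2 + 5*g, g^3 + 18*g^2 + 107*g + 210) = g + 5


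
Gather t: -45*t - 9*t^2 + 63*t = -9*t^2 + 18*t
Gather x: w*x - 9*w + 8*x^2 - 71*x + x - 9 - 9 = -9*w + 8*x^2 + x*(w - 70) - 18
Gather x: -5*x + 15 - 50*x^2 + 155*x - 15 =-50*x^2 + 150*x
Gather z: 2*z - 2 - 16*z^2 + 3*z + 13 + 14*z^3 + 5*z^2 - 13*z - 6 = 14*z^3 - 11*z^2 - 8*z + 5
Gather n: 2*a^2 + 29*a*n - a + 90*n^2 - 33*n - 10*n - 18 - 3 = 2*a^2 - a + 90*n^2 + n*(29*a - 43) - 21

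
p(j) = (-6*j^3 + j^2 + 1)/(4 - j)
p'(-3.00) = -20.49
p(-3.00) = 24.57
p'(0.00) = 0.06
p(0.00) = 0.25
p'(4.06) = -101872.72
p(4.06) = 6400.95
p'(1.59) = -21.11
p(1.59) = -8.54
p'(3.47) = -1241.87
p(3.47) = -448.40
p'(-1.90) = -10.34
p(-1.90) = 7.76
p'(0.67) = -2.06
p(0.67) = -0.11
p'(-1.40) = -6.39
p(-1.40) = 3.60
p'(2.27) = -72.38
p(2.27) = -37.01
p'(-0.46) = -0.97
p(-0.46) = 0.40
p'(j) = (-18*j^2 + 2*j)/(4 - j) + (-6*j^3 + j^2 + 1)/(4 - j)^2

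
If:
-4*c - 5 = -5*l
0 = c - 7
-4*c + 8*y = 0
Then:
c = 7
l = 33/5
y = 7/2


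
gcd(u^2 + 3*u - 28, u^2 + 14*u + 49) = u + 7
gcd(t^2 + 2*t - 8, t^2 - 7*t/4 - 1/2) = t - 2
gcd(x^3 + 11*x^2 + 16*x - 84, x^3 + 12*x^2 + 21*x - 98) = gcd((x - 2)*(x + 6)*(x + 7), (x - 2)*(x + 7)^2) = x^2 + 5*x - 14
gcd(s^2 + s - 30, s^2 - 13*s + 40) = s - 5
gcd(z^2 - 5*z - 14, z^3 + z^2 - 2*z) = z + 2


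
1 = 1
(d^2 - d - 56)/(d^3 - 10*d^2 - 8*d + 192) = (d + 7)/(d^2 - 2*d - 24)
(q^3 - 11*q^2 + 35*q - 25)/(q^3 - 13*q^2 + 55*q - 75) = (q - 1)/(q - 3)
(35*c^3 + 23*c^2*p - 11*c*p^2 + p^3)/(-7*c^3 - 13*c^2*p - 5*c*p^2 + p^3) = (-5*c + p)/(c + p)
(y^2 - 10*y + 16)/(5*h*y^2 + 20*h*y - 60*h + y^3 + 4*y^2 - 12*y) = (y - 8)/(5*h*y + 30*h + y^2 + 6*y)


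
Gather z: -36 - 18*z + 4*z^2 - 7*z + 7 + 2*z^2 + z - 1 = 6*z^2 - 24*z - 30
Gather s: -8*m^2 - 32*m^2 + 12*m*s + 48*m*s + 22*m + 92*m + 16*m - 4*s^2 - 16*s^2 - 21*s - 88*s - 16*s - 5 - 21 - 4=-40*m^2 + 130*m - 20*s^2 + s*(60*m - 125) - 30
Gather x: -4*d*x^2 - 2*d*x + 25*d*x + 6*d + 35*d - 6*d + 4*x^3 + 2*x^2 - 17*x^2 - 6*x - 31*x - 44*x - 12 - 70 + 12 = 35*d + 4*x^3 + x^2*(-4*d - 15) + x*(23*d - 81) - 70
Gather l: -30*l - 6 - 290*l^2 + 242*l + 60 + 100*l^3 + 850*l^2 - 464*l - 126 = 100*l^3 + 560*l^2 - 252*l - 72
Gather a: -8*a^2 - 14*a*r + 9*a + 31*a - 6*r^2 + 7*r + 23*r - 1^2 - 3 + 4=-8*a^2 + a*(40 - 14*r) - 6*r^2 + 30*r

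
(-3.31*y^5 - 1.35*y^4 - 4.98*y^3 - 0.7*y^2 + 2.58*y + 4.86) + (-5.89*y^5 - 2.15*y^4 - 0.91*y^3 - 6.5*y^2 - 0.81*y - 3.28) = -9.2*y^5 - 3.5*y^4 - 5.89*y^3 - 7.2*y^2 + 1.77*y + 1.58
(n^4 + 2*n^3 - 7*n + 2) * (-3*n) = -3*n^5 - 6*n^4 + 21*n^2 - 6*n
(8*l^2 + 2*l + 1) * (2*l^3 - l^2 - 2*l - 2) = 16*l^5 - 4*l^4 - 16*l^3 - 21*l^2 - 6*l - 2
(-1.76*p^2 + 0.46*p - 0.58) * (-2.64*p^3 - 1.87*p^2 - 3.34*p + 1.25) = 4.6464*p^5 + 2.0768*p^4 + 6.5494*p^3 - 2.6518*p^2 + 2.5122*p - 0.725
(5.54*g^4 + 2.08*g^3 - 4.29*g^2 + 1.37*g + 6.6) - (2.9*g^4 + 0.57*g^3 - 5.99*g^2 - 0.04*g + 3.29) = 2.64*g^4 + 1.51*g^3 + 1.7*g^2 + 1.41*g + 3.31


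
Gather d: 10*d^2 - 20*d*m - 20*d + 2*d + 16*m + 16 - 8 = 10*d^2 + d*(-20*m - 18) + 16*m + 8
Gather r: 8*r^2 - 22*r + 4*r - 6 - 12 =8*r^2 - 18*r - 18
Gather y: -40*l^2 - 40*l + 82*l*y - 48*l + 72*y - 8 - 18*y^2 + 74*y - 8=-40*l^2 - 88*l - 18*y^2 + y*(82*l + 146) - 16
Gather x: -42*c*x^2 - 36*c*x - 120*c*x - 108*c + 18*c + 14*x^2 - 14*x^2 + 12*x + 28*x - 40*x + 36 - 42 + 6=-42*c*x^2 - 156*c*x - 90*c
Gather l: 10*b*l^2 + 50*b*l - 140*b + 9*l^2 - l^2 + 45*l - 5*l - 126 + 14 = -140*b + l^2*(10*b + 8) + l*(50*b + 40) - 112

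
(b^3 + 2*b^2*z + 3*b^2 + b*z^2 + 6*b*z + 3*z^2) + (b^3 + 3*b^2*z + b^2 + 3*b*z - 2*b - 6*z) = 2*b^3 + 5*b^2*z + 4*b^2 + b*z^2 + 9*b*z - 2*b + 3*z^2 - 6*z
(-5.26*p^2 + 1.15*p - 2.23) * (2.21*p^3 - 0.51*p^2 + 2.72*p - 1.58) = -11.6246*p^5 + 5.2241*p^4 - 19.822*p^3 + 12.5761*p^2 - 7.8826*p + 3.5234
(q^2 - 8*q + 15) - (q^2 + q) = 15 - 9*q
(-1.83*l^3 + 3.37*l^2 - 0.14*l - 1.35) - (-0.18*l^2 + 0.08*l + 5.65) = -1.83*l^3 + 3.55*l^2 - 0.22*l - 7.0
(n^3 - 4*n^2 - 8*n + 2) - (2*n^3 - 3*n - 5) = -n^3 - 4*n^2 - 5*n + 7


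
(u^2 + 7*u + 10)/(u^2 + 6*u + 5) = (u + 2)/(u + 1)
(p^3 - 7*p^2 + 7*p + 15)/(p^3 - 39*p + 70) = (p^2 - 2*p - 3)/(p^2 + 5*p - 14)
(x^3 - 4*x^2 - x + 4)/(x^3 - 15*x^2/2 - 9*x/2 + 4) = 2*(x^2 - 5*x + 4)/(2*x^2 - 17*x + 8)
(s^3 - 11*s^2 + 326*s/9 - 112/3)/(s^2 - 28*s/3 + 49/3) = (s^2 - 26*s/3 + 16)/(s - 7)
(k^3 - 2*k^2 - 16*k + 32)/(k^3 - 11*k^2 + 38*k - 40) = (k + 4)/(k - 5)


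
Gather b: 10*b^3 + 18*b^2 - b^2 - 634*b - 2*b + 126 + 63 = 10*b^3 + 17*b^2 - 636*b + 189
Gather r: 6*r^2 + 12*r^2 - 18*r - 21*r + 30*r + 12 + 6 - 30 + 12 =18*r^2 - 9*r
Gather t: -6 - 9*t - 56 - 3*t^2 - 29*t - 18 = -3*t^2 - 38*t - 80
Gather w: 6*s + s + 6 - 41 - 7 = 7*s - 42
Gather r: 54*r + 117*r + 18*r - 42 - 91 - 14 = 189*r - 147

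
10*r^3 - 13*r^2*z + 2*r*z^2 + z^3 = (-2*r + z)*(-r + z)*(5*r + z)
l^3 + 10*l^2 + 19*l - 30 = (l - 1)*(l + 5)*(l + 6)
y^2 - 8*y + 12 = (y - 6)*(y - 2)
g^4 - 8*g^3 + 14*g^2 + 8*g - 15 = (g - 5)*(g - 3)*(g - 1)*(g + 1)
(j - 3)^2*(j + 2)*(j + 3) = j^4 - j^3 - 15*j^2 + 9*j + 54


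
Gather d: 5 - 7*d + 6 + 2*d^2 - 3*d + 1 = 2*d^2 - 10*d + 12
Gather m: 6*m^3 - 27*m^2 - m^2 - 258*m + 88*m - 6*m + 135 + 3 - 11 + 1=6*m^3 - 28*m^2 - 176*m + 128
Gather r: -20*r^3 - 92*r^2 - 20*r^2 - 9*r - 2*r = -20*r^3 - 112*r^2 - 11*r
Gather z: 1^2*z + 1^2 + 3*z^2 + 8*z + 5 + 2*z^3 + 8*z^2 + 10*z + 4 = 2*z^3 + 11*z^2 + 19*z + 10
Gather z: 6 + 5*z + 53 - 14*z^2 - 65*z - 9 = -14*z^2 - 60*z + 50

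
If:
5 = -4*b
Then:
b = -5/4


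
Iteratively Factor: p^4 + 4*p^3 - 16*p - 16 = (p + 2)*(p^3 + 2*p^2 - 4*p - 8) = (p + 2)^2*(p^2 - 4) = (p + 2)^3*(p - 2)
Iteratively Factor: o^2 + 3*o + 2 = (o + 1)*(o + 2)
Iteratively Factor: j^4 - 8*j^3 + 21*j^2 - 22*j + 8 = (j - 4)*(j^3 - 4*j^2 + 5*j - 2) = (j - 4)*(j - 2)*(j^2 - 2*j + 1) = (j - 4)*(j - 2)*(j - 1)*(j - 1)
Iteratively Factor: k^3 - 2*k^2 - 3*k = (k)*(k^2 - 2*k - 3) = k*(k - 3)*(k + 1)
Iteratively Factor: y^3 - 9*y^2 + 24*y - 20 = (y - 2)*(y^2 - 7*y + 10) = (y - 2)^2*(y - 5)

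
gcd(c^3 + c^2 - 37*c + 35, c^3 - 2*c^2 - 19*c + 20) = c^2 - 6*c + 5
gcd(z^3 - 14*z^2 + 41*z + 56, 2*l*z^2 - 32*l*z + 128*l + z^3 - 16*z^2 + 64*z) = z - 8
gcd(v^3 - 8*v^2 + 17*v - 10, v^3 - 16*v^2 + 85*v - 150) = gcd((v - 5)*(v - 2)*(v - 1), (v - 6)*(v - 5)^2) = v - 5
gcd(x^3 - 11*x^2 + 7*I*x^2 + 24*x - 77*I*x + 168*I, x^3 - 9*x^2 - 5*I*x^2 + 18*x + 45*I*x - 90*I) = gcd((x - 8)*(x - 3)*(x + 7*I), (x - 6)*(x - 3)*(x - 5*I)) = x - 3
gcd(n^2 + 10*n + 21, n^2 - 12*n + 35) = 1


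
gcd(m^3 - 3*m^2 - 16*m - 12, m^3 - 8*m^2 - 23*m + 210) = m - 6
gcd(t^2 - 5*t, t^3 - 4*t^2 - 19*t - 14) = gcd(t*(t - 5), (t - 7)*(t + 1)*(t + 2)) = 1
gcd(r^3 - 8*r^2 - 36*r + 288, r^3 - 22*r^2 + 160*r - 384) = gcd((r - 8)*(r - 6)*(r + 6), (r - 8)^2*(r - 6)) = r^2 - 14*r + 48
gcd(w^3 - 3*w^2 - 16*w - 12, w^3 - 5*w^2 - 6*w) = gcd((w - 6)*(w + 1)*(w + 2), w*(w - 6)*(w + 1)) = w^2 - 5*w - 6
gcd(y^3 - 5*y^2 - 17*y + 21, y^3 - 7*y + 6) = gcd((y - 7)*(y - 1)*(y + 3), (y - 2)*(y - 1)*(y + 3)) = y^2 + 2*y - 3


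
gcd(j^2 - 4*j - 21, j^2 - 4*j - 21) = j^2 - 4*j - 21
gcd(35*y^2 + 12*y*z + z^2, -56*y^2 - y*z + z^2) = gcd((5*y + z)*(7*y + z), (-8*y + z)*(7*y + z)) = 7*y + z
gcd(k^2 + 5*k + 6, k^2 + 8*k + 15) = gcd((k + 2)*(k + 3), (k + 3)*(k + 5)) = k + 3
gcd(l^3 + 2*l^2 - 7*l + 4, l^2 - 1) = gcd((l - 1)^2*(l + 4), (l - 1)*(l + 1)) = l - 1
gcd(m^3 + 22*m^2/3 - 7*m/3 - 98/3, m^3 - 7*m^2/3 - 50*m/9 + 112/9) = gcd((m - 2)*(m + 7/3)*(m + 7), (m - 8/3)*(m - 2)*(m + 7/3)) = m^2 + m/3 - 14/3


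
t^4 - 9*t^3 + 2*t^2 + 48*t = t*(t - 8)*(t - 3)*(t + 2)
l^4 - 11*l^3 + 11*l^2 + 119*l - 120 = (l - 8)*(l - 5)*(l - 1)*(l + 3)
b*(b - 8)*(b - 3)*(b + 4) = b^4 - 7*b^3 - 20*b^2 + 96*b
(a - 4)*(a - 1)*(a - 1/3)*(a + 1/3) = a^4 - 5*a^3 + 35*a^2/9 + 5*a/9 - 4/9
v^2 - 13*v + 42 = (v - 7)*(v - 6)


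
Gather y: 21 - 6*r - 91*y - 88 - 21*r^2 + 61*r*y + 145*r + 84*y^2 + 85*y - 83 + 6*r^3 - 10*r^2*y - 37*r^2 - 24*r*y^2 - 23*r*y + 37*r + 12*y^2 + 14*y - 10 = 6*r^3 - 58*r^2 + 176*r + y^2*(96 - 24*r) + y*(-10*r^2 + 38*r + 8) - 160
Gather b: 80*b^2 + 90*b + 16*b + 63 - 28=80*b^2 + 106*b + 35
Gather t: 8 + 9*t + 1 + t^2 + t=t^2 + 10*t + 9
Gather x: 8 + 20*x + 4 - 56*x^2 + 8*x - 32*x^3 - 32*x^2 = -32*x^3 - 88*x^2 + 28*x + 12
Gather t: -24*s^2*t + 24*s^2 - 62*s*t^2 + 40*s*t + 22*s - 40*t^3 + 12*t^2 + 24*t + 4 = 24*s^2 + 22*s - 40*t^3 + t^2*(12 - 62*s) + t*(-24*s^2 + 40*s + 24) + 4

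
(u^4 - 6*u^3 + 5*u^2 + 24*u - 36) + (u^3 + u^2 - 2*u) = u^4 - 5*u^3 + 6*u^2 + 22*u - 36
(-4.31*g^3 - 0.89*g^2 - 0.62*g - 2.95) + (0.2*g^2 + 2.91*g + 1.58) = -4.31*g^3 - 0.69*g^2 + 2.29*g - 1.37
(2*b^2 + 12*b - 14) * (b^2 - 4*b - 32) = 2*b^4 + 4*b^3 - 126*b^2 - 328*b + 448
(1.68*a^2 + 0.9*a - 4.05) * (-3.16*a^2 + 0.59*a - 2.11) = -5.3088*a^4 - 1.8528*a^3 + 9.7842*a^2 - 4.2885*a + 8.5455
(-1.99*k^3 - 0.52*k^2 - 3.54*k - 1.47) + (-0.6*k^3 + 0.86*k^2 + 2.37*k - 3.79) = -2.59*k^3 + 0.34*k^2 - 1.17*k - 5.26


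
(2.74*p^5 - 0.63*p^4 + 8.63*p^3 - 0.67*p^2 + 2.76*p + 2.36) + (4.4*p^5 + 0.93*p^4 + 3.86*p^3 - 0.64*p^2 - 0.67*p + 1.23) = 7.14*p^5 + 0.3*p^4 + 12.49*p^3 - 1.31*p^2 + 2.09*p + 3.59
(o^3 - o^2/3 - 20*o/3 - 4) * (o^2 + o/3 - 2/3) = o^5 - 67*o^3/9 - 6*o^2 + 28*o/9 + 8/3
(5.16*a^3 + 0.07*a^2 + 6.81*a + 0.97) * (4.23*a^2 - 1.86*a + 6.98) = 21.8268*a^5 - 9.3015*a^4 + 64.6929*a^3 - 8.0749*a^2 + 45.7296*a + 6.7706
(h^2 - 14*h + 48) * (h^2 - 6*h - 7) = h^4 - 20*h^3 + 125*h^2 - 190*h - 336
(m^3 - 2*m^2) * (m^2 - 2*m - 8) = m^5 - 4*m^4 - 4*m^3 + 16*m^2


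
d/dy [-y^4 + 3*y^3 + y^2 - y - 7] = -4*y^3 + 9*y^2 + 2*y - 1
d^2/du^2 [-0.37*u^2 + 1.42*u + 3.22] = -0.740000000000000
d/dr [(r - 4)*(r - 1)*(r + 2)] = 3*r^2 - 6*r - 6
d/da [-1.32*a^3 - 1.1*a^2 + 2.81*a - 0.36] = -3.96*a^2 - 2.2*a + 2.81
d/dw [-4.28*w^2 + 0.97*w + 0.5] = 0.97 - 8.56*w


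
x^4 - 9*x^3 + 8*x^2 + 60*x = x*(x - 6)*(x - 5)*(x + 2)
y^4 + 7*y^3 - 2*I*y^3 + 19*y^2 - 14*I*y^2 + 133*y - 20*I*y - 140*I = (y + 7)*(y - 5*I)*(y - I)*(y + 4*I)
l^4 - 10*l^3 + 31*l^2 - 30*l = l*(l - 5)*(l - 3)*(l - 2)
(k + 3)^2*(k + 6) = k^3 + 12*k^2 + 45*k + 54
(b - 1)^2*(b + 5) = b^3 + 3*b^2 - 9*b + 5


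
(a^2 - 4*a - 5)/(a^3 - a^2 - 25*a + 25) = (a + 1)/(a^2 + 4*a - 5)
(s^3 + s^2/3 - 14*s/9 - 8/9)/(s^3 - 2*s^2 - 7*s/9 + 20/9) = (3*s + 2)/(3*s - 5)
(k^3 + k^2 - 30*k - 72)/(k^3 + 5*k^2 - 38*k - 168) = (k + 3)/(k + 7)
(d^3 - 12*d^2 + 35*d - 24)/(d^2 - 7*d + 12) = (d^2 - 9*d + 8)/(d - 4)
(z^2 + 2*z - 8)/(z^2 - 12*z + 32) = (z^2 + 2*z - 8)/(z^2 - 12*z + 32)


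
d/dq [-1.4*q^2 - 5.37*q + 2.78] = -2.8*q - 5.37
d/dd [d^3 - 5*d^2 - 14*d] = 3*d^2 - 10*d - 14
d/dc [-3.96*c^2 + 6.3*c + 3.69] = 6.3 - 7.92*c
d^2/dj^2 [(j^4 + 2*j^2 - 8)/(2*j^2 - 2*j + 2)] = (j^6 - 3*j^5 + 6*j^4 - 6*j^3 - 24*j^2 + 24*j + 2)/(j^6 - 3*j^5 + 6*j^4 - 7*j^3 + 6*j^2 - 3*j + 1)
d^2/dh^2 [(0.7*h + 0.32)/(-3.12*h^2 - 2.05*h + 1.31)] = (-(0.7*h + 0.32)*(6.24*h + 2.05)*(12.48*h + 4.1) + (13.104*h + 4.8668)*(3.12*h^2 + 2.05*h - 1.31))/(3.12*h^2 + 2.05*h - 1.31)^3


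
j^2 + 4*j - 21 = (j - 3)*(j + 7)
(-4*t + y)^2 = 16*t^2 - 8*t*y + y^2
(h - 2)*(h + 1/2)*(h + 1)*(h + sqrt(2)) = h^4 - h^3/2 + sqrt(2)*h^3 - 5*h^2/2 - sqrt(2)*h^2/2 - 5*sqrt(2)*h/2 - h - sqrt(2)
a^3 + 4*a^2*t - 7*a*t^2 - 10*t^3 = (a - 2*t)*(a + t)*(a + 5*t)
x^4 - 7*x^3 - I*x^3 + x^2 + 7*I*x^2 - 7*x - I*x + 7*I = (x - 7)*(x - I)^2*(x + I)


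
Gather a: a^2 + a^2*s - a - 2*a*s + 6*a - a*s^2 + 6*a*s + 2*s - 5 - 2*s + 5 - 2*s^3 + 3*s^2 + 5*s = a^2*(s + 1) + a*(-s^2 + 4*s + 5) - 2*s^3 + 3*s^2 + 5*s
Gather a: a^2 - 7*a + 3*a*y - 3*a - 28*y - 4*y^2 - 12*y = a^2 + a*(3*y - 10) - 4*y^2 - 40*y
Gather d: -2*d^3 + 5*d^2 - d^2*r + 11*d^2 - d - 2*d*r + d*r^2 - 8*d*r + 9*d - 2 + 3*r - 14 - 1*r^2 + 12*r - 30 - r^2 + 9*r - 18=-2*d^3 + d^2*(16 - r) + d*(r^2 - 10*r + 8) - 2*r^2 + 24*r - 64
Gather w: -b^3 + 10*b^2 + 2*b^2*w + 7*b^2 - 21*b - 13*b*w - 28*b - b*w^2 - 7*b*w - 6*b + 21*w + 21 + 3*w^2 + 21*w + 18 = -b^3 + 17*b^2 - 55*b + w^2*(3 - b) + w*(2*b^2 - 20*b + 42) + 39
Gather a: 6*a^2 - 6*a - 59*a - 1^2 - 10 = 6*a^2 - 65*a - 11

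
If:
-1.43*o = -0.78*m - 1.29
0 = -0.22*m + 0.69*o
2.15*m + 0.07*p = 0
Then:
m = -3.98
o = -1.27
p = 122.27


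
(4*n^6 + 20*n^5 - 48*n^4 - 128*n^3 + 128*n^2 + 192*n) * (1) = 4*n^6 + 20*n^5 - 48*n^4 - 128*n^3 + 128*n^2 + 192*n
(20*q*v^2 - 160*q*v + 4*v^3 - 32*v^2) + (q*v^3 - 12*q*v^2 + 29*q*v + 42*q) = q*v^3 + 8*q*v^2 - 131*q*v + 42*q + 4*v^3 - 32*v^2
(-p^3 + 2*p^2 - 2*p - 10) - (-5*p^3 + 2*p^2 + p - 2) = 4*p^3 - 3*p - 8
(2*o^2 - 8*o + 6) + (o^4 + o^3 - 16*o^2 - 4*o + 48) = o^4 + o^3 - 14*o^2 - 12*o + 54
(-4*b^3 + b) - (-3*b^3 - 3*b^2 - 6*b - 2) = -b^3 + 3*b^2 + 7*b + 2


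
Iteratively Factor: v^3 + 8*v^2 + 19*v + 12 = (v + 4)*(v^2 + 4*v + 3) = (v + 3)*(v + 4)*(v + 1)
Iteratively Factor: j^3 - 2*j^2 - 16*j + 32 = (j + 4)*(j^2 - 6*j + 8) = (j - 2)*(j + 4)*(j - 4)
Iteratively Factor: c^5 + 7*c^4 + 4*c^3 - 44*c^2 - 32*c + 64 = (c + 2)*(c^4 + 5*c^3 - 6*c^2 - 32*c + 32) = (c - 1)*(c + 2)*(c^3 + 6*c^2 - 32) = (c - 1)*(c + 2)*(c + 4)*(c^2 + 2*c - 8) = (c - 1)*(c + 2)*(c + 4)^2*(c - 2)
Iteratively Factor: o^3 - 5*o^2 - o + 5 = (o - 1)*(o^2 - 4*o - 5) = (o - 1)*(o + 1)*(o - 5)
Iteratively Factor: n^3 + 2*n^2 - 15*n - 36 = (n + 3)*(n^2 - n - 12) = (n - 4)*(n + 3)*(n + 3)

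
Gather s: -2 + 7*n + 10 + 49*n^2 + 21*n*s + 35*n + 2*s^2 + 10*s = 49*n^2 + 42*n + 2*s^2 + s*(21*n + 10) + 8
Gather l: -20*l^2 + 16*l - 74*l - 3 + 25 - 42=-20*l^2 - 58*l - 20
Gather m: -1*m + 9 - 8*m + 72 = 81 - 9*m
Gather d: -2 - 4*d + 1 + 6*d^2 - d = 6*d^2 - 5*d - 1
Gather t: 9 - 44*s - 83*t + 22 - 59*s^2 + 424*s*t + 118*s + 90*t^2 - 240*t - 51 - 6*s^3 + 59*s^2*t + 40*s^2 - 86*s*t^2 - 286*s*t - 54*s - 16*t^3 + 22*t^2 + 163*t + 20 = -6*s^3 - 19*s^2 + 20*s - 16*t^3 + t^2*(112 - 86*s) + t*(59*s^2 + 138*s - 160)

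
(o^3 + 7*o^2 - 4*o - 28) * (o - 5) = o^4 + 2*o^3 - 39*o^2 - 8*o + 140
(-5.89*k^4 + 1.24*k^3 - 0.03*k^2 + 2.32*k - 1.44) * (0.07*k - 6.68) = -0.4123*k^5 + 39.432*k^4 - 8.2853*k^3 + 0.3628*k^2 - 15.5984*k + 9.6192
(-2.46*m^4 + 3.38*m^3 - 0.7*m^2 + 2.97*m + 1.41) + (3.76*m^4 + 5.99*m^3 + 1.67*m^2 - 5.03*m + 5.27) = 1.3*m^4 + 9.37*m^3 + 0.97*m^2 - 2.06*m + 6.68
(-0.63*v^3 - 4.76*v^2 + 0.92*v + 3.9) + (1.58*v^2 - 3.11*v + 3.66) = -0.63*v^3 - 3.18*v^2 - 2.19*v + 7.56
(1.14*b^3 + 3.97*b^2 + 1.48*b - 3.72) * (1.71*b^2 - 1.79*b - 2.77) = 1.9494*b^5 + 4.7481*b^4 - 7.7333*b^3 - 20.0073*b^2 + 2.5592*b + 10.3044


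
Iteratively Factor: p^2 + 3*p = (p + 3)*(p)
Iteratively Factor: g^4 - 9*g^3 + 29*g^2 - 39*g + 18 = (g - 3)*(g^3 - 6*g^2 + 11*g - 6) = (g - 3)*(g - 1)*(g^2 - 5*g + 6) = (g - 3)*(g - 2)*(g - 1)*(g - 3)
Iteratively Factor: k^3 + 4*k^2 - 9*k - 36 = (k - 3)*(k^2 + 7*k + 12) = (k - 3)*(k + 4)*(k + 3)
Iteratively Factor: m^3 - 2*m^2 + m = (m - 1)*(m^2 - m) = m*(m - 1)*(m - 1)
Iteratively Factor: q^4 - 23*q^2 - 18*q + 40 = (q + 2)*(q^3 - 2*q^2 - 19*q + 20) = (q + 2)*(q + 4)*(q^2 - 6*q + 5) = (q - 5)*(q + 2)*(q + 4)*(q - 1)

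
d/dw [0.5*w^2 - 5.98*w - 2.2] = 1.0*w - 5.98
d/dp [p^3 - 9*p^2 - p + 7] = 3*p^2 - 18*p - 1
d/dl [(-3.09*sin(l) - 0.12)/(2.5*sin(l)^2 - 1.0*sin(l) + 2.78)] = (7.725*sin(l)^2 + 0.6*sin(l) - 8.7102)*cos(l)/(6.25*sin(l)^4 - 5.0*sin(l)^3 + 14.9*sin(l)^2 - 5.56*sin(l) + 7.7284)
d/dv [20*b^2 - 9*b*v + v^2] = -9*b + 2*v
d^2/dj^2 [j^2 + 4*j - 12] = 2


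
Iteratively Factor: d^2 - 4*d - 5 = (d - 5)*(d + 1)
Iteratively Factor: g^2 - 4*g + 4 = (g - 2)*(g - 2)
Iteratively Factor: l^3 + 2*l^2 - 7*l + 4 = (l + 4)*(l^2 - 2*l + 1) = (l - 1)*(l + 4)*(l - 1)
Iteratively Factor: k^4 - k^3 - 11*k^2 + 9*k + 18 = (k + 1)*(k^3 - 2*k^2 - 9*k + 18) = (k - 3)*(k + 1)*(k^2 + k - 6) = (k - 3)*(k + 1)*(k + 3)*(k - 2)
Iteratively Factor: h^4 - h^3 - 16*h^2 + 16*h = (h)*(h^3 - h^2 - 16*h + 16) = h*(h + 4)*(h^2 - 5*h + 4) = h*(h - 1)*(h + 4)*(h - 4)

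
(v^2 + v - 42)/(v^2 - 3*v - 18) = (v + 7)/(v + 3)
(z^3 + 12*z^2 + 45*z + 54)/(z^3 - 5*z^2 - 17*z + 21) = (z^2 + 9*z + 18)/(z^2 - 8*z + 7)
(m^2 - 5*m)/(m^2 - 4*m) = (m - 5)/(m - 4)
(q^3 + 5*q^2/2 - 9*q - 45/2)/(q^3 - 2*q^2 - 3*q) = (2*q^2 + 11*q + 15)/(2*q*(q + 1))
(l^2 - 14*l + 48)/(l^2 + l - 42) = (l - 8)/(l + 7)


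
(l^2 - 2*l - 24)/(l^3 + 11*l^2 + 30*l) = (l^2 - 2*l - 24)/(l*(l^2 + 11*l + 30))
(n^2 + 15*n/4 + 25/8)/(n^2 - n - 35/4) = (4*n + 5)/(2*(2*n - 7))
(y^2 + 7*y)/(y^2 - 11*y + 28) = y*(y + 7)/(y^2 - 11*y + 28)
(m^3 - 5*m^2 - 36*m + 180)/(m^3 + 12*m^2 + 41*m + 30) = (m^2 - 11*m + 30)/(m^2 + 6*m + 5)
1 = 1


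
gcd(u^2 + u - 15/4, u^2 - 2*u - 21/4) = 1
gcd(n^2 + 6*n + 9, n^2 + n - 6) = n + 3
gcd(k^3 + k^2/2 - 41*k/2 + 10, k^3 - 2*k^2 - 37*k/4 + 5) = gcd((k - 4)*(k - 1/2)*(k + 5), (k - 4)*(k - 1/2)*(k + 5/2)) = k^2 - 9*k/2 + 2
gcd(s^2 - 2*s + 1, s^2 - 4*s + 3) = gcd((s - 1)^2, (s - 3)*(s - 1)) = s - 1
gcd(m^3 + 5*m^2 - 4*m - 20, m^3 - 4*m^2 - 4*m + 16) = m^2 - 4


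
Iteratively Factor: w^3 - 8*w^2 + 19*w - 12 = (w - 4)*(w^2 - 4*w + 3) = (w - 4)*(w - 1)*(w - 3)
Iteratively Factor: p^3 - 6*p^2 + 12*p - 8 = (p - 2)*(p^2 - 4*p + 4) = (p - 2)^2*(p - 2)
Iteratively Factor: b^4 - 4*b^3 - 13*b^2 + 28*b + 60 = (b + 2)*(b^3 - 6*b^2 - b + 30) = (b - 5)*(b + 2)*(b^2 - b - 6) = (b - 5)*(b - 3)*(b + 2)*(b + 2)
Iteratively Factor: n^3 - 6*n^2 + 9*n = (n)*(n^2 - 6*n + 9) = n*(n - 3)*(n - 3)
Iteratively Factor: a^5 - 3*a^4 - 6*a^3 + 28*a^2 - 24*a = (a)*(a^4 - 3*a^3 - 6*a^2 + 28*a - 24) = a*(a - 2)*(a^3 - a^2 - 8*a + 12) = a*(a - 2)^2*(a^2 + a - 6) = a*(a - 2)^3*(a + 3)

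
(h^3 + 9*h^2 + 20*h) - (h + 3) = h^3 + 9*h^2 + 19*h - 3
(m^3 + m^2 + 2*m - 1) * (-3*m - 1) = -3*m^4 - 4*m^3 - 7*m^2 + m + 1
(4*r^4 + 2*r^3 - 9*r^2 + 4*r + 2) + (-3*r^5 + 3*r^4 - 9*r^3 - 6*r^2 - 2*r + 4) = -3*r^5 + 7*r^4 - 7*r^3 - 15*r^2 + 2*r + 6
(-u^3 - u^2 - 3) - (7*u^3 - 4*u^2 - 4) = -8*u^3 + 3*u^2 + 1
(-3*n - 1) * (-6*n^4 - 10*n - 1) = 18*n^5 + 6*n^4 + 30*n^2 + 13*n + 1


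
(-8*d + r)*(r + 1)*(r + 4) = -8*d*r^2 - 40*d*r - 32*d + r^3 + 5*r^2 + 4*r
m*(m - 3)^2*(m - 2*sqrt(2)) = m^4 - 6*m^3 - 2*sqrt(2)*m^3 + 9*m^2 + 12*sqrt(2)*m^2 - 18*sqrt(2)*m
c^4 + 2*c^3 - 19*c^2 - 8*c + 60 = (c - 3)*(c - 2)*(c + 2)*(c + 5)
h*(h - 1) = h^2 - h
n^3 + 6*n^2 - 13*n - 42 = (n - 3)*(n + 2)*(n + 7)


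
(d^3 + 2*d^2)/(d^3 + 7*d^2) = (d + 2)/(d + 7)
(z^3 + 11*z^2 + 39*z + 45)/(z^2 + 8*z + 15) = z + 3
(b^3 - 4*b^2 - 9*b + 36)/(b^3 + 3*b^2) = 1 - 7/b + 12/b^2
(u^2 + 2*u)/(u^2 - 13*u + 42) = u*(u + 2)/(u^2 - 13*u + 42)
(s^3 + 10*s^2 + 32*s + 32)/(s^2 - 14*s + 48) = (s^3 + 10*s^2 + 32*s + 32)/(s^2 - 14*s + 48)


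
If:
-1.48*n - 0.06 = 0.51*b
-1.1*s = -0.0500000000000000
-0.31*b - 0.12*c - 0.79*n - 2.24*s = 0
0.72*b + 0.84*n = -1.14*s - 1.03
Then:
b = -2.43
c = 0.18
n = 0.80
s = 0.05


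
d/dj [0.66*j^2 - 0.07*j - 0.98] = 1.32*j - 0.07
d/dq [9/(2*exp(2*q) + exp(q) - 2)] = (-36*exp(q) - 9)*exp(q)/(2*exp(2*q) + exp(q) - 2)^2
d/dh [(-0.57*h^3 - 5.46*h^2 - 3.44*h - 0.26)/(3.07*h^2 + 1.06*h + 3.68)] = (-1.7499*h^4 - 1.2084*h^3 - 1.5196*h^2 - 38.5892*h - 12.3836)/(9.4249*h^4 + 6.5084*h^3 + 23.7188*h^2 + 7.8016*h + 13.5424)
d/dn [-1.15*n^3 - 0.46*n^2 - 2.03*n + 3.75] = -3.45*n^2 - 0.92*n - 2.03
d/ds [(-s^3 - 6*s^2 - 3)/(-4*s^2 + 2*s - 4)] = (s^4 - s^3 + 6*s + 3/2)/(4*s^4 - 4*s^3 + 9*s^2 - 4*s + 4)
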